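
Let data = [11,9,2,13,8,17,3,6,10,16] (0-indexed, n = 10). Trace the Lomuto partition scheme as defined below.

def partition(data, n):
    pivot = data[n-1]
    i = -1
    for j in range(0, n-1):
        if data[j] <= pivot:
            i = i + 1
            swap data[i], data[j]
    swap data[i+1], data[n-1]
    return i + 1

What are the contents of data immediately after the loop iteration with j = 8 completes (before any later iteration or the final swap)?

[11,9,2,13,8,3,6,10,17,16]

pivot=16, i=-1
j=0: 11≤16, i=0, swap(0,0) ⇒ [11,9,2,13,8,17,3,6,10,16]
j=1: 9≤16, i=1, swap(1,1) ⇒ [11,9,2,13,8,17,3,6,10,16]
j=2: 2≤16, i=2, swap(2,2) ⇒ [11,9,2,13,8,17,3,6,10,16]
j=3: 13≤16, i=3, swap(3,3) ⇒ [11,9,2,13,8,17,3,6,10,16]
j=4: 8≤16, i=4, swap(4,4) ⇒ [11,9,2,13,8,17,3,6,10,16]
j=5: 17>16, skip
j=6: 3≤16, i=5, swap(5,6) ⇒ [11,9,2,13,8,3,17,6,10,16]
j=7: 6≤16, i=6, swap(6,7) ⇒ [11,9,2,13,8,3,6,17,10,16]
j=8: 10≤16, i=7, swap(7,8) ⇒ [11,9,2,13,8,3,6,10,17,16]
(after j=8) data = [11,9,2,13,8,3,6,10,17,16]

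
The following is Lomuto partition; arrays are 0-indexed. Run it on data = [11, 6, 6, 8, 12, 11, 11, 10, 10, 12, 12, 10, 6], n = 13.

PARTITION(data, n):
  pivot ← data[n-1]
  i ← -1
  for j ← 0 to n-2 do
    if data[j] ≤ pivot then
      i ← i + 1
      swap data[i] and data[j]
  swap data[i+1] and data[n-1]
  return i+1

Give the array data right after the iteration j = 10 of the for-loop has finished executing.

[6, 6, 11, 8, 12, 11, 11, 10, 10, 12, 12, 10, 6]

pivot=6, i=-1
j=0: 11>6, skip
j=1: 6≤6, i=0, swap(0,1) ⇒ [6, 11, 6, 8, 12, 11, 11, 10, 10, 12, 12, 10, 6]
j=2: 6≤6, i=1, swap(1,2) ⇒ [6, 6, 11, 8, 12, 11, 11, 10, 10, 12, 12, 10, 6]
j=3: 8>6, skip
j=4: 12>6, skip
j=5: 11>6, skip
j=6: 11>6, skip
j=7: 10>6, skip
j=8: 10>6, skip
j=9: 12>6, skip
j=10: 12>6, skip
(after j=10) data = [6, 6, 11, 8, 12, 11, 11, 10, 10, 12, 12, 10, 6]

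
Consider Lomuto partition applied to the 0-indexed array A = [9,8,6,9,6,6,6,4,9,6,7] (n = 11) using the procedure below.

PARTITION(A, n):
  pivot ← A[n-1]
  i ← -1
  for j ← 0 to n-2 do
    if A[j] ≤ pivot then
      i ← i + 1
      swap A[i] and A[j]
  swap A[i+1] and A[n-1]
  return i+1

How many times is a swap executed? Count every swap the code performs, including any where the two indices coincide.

pivot = A[10] = 7; i = -1
j=0: A[0]=9 > 7 → no swap
j=1: A[1]=8 > 7 → no swap
j=2: A[2]=6 ≤ 7 → i=0, swap A[0],A[2] → [6,8,9,9,6,6,6,4,9,6,7]
j=3: A[3]=9 > 7 → no swap
j=4: A[4]=6 ≤ 7 → i=1, swap A[1],A[4] → [6,6,9,9,8,6,6,4,9,6,7]
j=5: A[5]=6 ≤ 7 → i=2, swap A[2],A[5] → [6,6,6,9,8,9,6,4,9,6,7]
j=6: A[6]=6 ≤ 7 → i=3, swap A[3],A[6] → [6,6,6,6,8,9,9,4,9,6,7]
j=7: A[7]=4 ≤ 7 → i=4, swap A[4],A[7] → [6,6,6,6,4,9,9,8,9,6,7]
j=8: A[8]=9 > 7 → no swap
j=9: A[9]=6 ≤ 7 → i=5, swap A[5],A[9] → [6,6,6,6,4,6,9,8,9,9,7]
final swap A[6],A[10] → [6,6,6,6,4,6,7,8,9,9,9]; return 6

7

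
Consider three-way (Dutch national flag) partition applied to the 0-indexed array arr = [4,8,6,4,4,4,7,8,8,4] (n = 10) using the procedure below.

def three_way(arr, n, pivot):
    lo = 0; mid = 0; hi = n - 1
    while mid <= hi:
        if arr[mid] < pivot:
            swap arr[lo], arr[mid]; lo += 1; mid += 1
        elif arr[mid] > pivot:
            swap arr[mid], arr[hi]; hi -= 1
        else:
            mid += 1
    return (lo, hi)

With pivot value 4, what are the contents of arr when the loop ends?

[4,4,4,4,4,7,8,8,6,8]

lo=0 mid=0 hi=9
4=4: mid=1
8>4: swap(1,9), hi=8 ⇒ [4,4,6,4,4,4,7,8,8,8]
4=4: mid=2
6>4: swap(2,8), hi=7 ⇒ [4,4,8,4,4,4,7,8,6,8]
8>4: swap(2,7), hi=6 ⇒ [4,4,8,4,4,4,7,8,6,8]
8>4: swap(2,6), hi=5 ⇒ [4,4,7,4,4,4,8,8,6,8]
7>4: swap(2,5), hi=4 ⇒ [4,4,4,4,4,7,8,8,6,8]
4=4: mid=3
4=4: mid=4
4=4: mid=5
done. lo=0 hi=4; arr=[4,4,4,4,4,7,8,8,6,8]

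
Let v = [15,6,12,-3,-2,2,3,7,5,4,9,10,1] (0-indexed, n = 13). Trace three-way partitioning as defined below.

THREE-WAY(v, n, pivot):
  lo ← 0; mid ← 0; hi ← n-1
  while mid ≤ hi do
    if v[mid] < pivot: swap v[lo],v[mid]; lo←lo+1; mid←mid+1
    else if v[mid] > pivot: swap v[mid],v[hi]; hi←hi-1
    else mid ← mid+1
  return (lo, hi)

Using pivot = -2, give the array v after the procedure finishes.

[-3,-2,12,6,2,3,7,5,4,9,10,1,15]

pivot = -2; lo=0, mid=0, hi=12
v[mid]=15>-2: swap v[0],v[12]; hi=11 → [1,6,12,-3,-2,2,3,7,5,4,9,10,15]
v[mid]=1>-2: swap v[0],v[11]; hi=10 → [10,6,12,-3,-2,2,3,7,5,4,9,1,15]
v[mid]=10>-2: swap v[0],v[10]; hi=9 → [9,6,12,-3,-2,2,3,7,5,4,10,1,15]
v[mid]=9>-2: swap v[0],v[9]; hi=8 → [4,6,12,-3,-2,2,3,7,5,9,10,1,15]
v[mid]=4>-2: swap v[0],v[8]; hi=7 → [5,6,12,-3,-2,2,3,7,4,9,10,1,15]
v[mid]=5>-2: swap v[0],v[7]; hi=6 → [7,6,12,-3,-2,2,3,5,4,9,10,1,15]
v[mid]=7>-2: swap v[0],v[6]; hi=5 → [3,6,12,-3,-2,2,7,5,4,9,10,1,15]
v[mid]=3>-2: swap v[0],v[5]; hi=4 → [2,6,12,-3,-2,3,7,5,4,9,10,1,15]
v[mid]=2>-2: swap v[0],v[4]; hi=3 → [-2,6,12,-3,2,3,7,5,4,9,10,1,15]
v[mid]=-2=-2: mid=1
v[mid]=6>-2: swap v[1],v[3]; hi=2 → [-2,-3,12,6,2,3,7,5,4,9,10,1,15]
v[mid]=-3<-2: swap v[0],v[1]; lo=1,mid=2 → [-3,-2,12,6,2,3,7,5,4,9,10,1,15]
v[mid]=12>-2: swap v[2],v[2]; hi=1 → [-3,-2,12,6,2,3,7,5,4,9,10,1,15]
end: lo=1, hi=1; v = [-3,-2,12,6,2,3,7,5,4,9,10,1,15]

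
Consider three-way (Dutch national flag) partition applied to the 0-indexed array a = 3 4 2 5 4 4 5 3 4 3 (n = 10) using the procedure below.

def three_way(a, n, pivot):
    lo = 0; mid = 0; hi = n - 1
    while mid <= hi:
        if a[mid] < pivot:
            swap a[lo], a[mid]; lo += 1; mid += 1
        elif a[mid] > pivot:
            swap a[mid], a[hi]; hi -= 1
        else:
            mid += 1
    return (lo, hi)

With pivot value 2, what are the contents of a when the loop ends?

pivot = 2; lo=0, mid=0, hi=9
a[mid]=3>2: swap a[0],a[9]; hi=8 → 3 4 2 5 4 4 5 3 4 3
a[mid]=3>2: swap a[0],a[8]; hi=7 → 4 4 2 5 4 4 5 3 3 3
a[mid]=4>2: swap a[0],a[7]; hi=6 → 3 4 2 5 4 4 5 4 3 3
a[mid]=3>2: swap a[0],a[6]; hi=5 → 5 4 2 5 4 4 3 4 3 3
a[mid]=5>2: swap a[0],a[5]; hi=4 → 4 4 2 5 4 5 3 4 3 3
a[mid]=4>2: swap a[0],a[4]; hi=3 → 4 4 2 5 4 5 3 4 3 3
a[mid]=4>2: swap a[0],a[3]; hi=2 → 5 4 2 4 4 5 3 4 3 3
a[mid]=5>2: swap a[0],a[2]; hi=1 → 2 4 5 4 4 5 3 4 3 3
a[mid]=2=2: mid=1
a[mid]=4>2: swap a[1],a[1]; hi=0 → 2 4 5 4 4 5 3 4 3 3
end: lo=0, hi=0; a = 2 4 5 4 4 5 3 4 3 3

2 4 5 4 4 5 3 4 3 3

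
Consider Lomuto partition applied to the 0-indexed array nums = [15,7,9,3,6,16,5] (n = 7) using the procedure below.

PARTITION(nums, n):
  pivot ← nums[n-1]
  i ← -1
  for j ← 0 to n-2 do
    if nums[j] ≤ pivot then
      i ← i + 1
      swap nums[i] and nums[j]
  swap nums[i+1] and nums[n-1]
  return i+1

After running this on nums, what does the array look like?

[3,5,9,15,6,16,7]

pivot = nums[6] = 5; i = -1
j=0: nums[0]=15 > 5 → no swap
j=1: nums[1]=7 > 5 → no swap
j=2: nums[2]=9 > 5 → no swap
j=3: nums[3]=3 ≤ 5 → i=0, swap nums[0],nums[3] → [3,7,9,15,6,16,5]
j=4: nums[4]=6 > 5 → no swap
j=5: nums[5]=16 > 5 → no swap
final swap nums[1],nums[6] → [3,5,9,15,6,16,7]; return 1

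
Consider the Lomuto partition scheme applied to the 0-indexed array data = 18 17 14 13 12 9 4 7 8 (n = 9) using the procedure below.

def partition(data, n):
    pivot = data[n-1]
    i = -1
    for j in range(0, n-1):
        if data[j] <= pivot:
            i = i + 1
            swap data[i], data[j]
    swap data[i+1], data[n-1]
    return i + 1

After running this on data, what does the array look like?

pivot=8, i=-1
j=0: 18>8, skip
j=1: 17>8, skip
j=2: 14>8, skip
j=3: 13>8, skip
j=4: 12>8, skip
j=5: 9>8, skip
j=6: 4≤8, i=0, swap(0,6) ⇒ 4 17 14 13 12 9 18 7 8
j=7: 7≤8, i=1, swap(1,7) ⇒ 4 7 14 13 12 9 18 17 8
swap(2,8) ⇒ 4 7 8 13 12 9 18 17 14; return 2

4 7 8 13 12 9 18 17 14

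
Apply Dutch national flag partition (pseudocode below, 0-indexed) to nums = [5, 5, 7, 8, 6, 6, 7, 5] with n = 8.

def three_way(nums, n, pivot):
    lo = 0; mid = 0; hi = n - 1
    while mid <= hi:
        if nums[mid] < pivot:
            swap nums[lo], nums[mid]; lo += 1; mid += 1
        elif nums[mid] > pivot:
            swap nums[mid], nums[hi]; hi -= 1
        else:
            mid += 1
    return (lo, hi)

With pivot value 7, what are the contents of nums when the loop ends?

[5, 5, 5, 6, 6, 7, 7, 8]

pivot = 7; lo=0, mid=0, hi=7
nums[mid]=5<7: swap nums[0],nums[0]; lo=1,mid=1 → [5, 5, 7, 8, 6, 6, 7, 5]
nums[mid]=5<7: swap nums[1],nums[1]; lo=2,mid=2 → [5, 5, 7, 8, 6, 6, 7, 5]
nums[mid]=7=7: mid=3
nums[mid]=8>7: swap nums[3],nums[7]; hi=6 → [5, 5, 7, 5, 6, 6, 7, 8]
nums[mid]=5<7: swap nums[2],nums[3]; lo=3,mid=4 → [5, 5, 5, 7, 6, 6, 7, 8]
nums[mid]=6<7: swap nums[3],nums[4]; lo=4,mid=5 → [5, 5, 5, 6, 7, 6, 7, 8]
nums[mid]=6<7: swap nums[4],nums[5]; lo=5,mid=6 → [5, 5, 5, 6, 6, 7, 7, 8]
nums[mid]=7=7: mid=7
end: lo=5, hi=6; nums = [5, 5, 5, 6, 6, 7, 7, 8]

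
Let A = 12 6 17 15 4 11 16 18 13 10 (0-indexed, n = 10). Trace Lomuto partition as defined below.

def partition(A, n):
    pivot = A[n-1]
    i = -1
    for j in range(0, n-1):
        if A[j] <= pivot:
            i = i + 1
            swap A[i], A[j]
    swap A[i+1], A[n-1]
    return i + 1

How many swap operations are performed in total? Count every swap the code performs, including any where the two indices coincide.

3

pivot=10, i=-1
j=0: 12>10, skip
j=1: 6≤10, i=0, swap(0,1) ⇒ 6 12 17 15 4 11 16 18 13 10
j=2: 17>10, skip
j=3: 15>10, skip
j=4: 4≤10, i=1, swap(1,4) ⇒ 6 4 17 15 12 11 16 18 13 10
j=5: 11>10, skip
j=6: 16>10, skip
j=7: 18>10, skip
j=8: 13>10, skip
swap(2,9) ⇒ 6 4 10 15 12 11 16 18 13 17; return 2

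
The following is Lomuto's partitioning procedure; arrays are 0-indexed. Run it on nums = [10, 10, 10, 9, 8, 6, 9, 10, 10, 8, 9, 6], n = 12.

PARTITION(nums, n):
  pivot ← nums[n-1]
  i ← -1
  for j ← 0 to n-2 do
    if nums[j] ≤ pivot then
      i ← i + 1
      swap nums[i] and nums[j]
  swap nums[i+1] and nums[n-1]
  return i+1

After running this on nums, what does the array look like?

pivot = nums[11] = 6; i = -1
j=0: nums[0]=10 > 6 → no swap
j=1: nums[1]=10 > 6 → no swap
j=2: nums[2]=10 > 6 → no swap
j=3: nums[3]=9 > 6 → no swap
j=4: nums[4]=8 > 6 → no swap
j=5: nums[5]=6 ≤ 6 → i=0, swap nums[0],nums[5] → [6, 10, 10, 9, 8, 10, 9, 10, 10, 8, 9, 6]
j=6: nums[6]=9 > 6 → no swap
j=7: nums[7]=10 > 6 → no swap
j=8: nums[8]=10 > 6 → no swap
j=9: nums[9]=8 > 6 → no swap
j=10: nums[10]=9 > 6 → no swap
final swap nums[1],nums[11] → [6, 6, 10, 9, 8, 10, 9, 10, 10, 8, 9, 10]; return 1

[6, 6, 10, 9, 8, 10, 9, 10, 10, 8, 9, 10]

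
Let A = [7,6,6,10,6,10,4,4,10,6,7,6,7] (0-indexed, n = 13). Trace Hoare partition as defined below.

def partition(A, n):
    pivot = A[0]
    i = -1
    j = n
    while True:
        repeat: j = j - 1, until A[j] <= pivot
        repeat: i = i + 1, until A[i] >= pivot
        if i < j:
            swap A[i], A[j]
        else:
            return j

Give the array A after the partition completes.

[7,6,6,6,6,7,4,4,6,10,10,10,7]

pivot=7
j stops at 12 (7), i stops at 0 (7); swap ⇒ [7,6,6,10,6,10,4,4,10,6,7,6,7]
j stops at 11 (6), i stops at 3 (10); swap ⇒ [7,6,6,6,6,10,4,4,10,6,7,10,7]
j stops at 10 (7), i stops at 5 (10); swap ⇒ [7,6,6,6,6,7,4,4,10,6,10,10,7]
j stops at 9 (6), i stops at 8 (10); swap ⇒ [7,6,6,6,6,7,4,4,6,10,10,10,7]
j stops at 8, i stops at 9; i≥j ⇒ return 8. A=[7,6,6,6,6,7,4,4,6,10,10,10,7]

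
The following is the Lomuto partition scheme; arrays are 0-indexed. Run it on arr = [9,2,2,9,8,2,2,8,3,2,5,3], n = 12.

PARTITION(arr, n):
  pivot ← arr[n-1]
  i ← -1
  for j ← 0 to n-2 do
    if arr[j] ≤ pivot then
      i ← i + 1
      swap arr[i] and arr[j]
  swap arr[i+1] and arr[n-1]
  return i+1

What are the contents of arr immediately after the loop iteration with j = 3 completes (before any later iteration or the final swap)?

[2,2,9,9,8,2,2,8,3,2,5,3]

pivot=3, i=-1
j=0: 9>3, skip
j=1: 2≤3, i=0, swap(0,1) ⇒ [2,9,2,9,8,2,2,8,3,2,5,3]
j=2: 2≤3, i=1, swap(1,2) ⇒ [2,2,9,9,8,2,2,8,3,2,5,3]
j=3: 9>3, skip
(after j=3) arr = [2,2,9,9,8,2,2,8,3,2,5,3]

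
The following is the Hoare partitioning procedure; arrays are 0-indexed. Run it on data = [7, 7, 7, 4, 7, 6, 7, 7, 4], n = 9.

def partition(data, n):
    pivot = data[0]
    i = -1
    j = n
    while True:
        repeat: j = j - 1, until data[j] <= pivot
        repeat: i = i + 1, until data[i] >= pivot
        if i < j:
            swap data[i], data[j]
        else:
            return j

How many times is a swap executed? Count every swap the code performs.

pivot = data[0] = 7; i = -1, j = 9
j→8 (data[8]=4≤7), i→0 (data[0]=7≥7); i<j, swap → [4, 7, 7, 4, 7, 6, 7, 7, 7]
j→7 (data[7]=7≤7), i→1 (data[1]=7≥7); i<j, swap → [4, 7, 7, 4, 7, 6, 7, 7, 7]
j→6 (data[6]=7≤7), i→2 (data[2]=7≥7); i<j, swap → [4, 7, 7, 4, 7, 6, 7, 7, 7]
j→5 (data[5]=6≤7), i→4 (data[4]=7≥7); i<j, swap → [4, 7, 7, 4, 6, 7, 7, 7, 7]
j→4, i→5; i≥j, return j=4. data = [4, 7, 7, 4, 6, 7, 7, 7, 7]

4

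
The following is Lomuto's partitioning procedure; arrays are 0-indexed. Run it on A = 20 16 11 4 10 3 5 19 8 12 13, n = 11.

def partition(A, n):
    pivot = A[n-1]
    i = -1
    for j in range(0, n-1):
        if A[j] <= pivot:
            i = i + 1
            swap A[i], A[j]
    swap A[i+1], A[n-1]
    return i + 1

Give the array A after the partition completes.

11 4 10 3 5 8 12 13 16 20 19

pivot = A[10] = 13; i = -1
j=0: A[0]=20 > 13 → no swap
j=1: A[1]=16 > 13 → no swap
j=2: A[2]=11 ≤ 13 → i=0, swap A[0],A[2] → 11 16 20 4 10 3 5 19 8 12 13
j=3: A[3]=4 ≤ 13 → i=1, swap A[1],A[3] → 11 4 20 16 10 3 5 19 8 12 13
j=4: A[4]=10 ≤ 13 → i=2, swap A[2],A[4] → 11 4 10 16 20 3 5 19 8 12 13
j=5: A[5]=3 ≤ 13 → i=3, swap A[3],A[5] → 11 4 10 3 20 16 5 19 8 12 13
j=6: A[6]=5 ≤ 13 → i=4, swap A[4],A[6] → 11 4 10 3 5 16 20 19 8 12 13
j=7: A[7]=19 > 13 → no swap
j=8: A[8]=8 ≤ 13 → i=5, swap A[5],A[8] → 11 4 10 3 5 8 20 19 16 12 13
j=9: A[9]=12 ≤ 13 → i=6, swap A[6],A[9] → 11 4 10 3 5 8 12 19 16 20 13
final swap A[7],A[10] → 11 4 10 3 5 8 12 13 16 20 19; return 7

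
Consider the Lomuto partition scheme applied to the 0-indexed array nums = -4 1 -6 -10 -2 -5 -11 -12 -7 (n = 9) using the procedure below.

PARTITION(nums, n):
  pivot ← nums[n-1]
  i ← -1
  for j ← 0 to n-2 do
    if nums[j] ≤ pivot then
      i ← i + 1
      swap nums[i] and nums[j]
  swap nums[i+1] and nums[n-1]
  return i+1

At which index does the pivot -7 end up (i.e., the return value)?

3

pivot = nums[8] = -7; i = -1
j=0: nums[0]=-4 > -7 → no swap
j=1: nums[1]=1 > -7 → no swap
j=2: nums[2]=-6 > -7 → no swap
j=3: nums[3]=-10 ≤ -7 → i=0, swap nums[0],nums[3] → -10 1 -6 -4 -2 -5 -11 -12 -7
j=4: nums[4]=-2 > -7 → no swap
j=5: nums[5]=-5 > -7 → no swap
j=6: nums[6]=-11 ≤ -7 → i=1, swap nums[1],nums[6] → -10 -11 -6 -4 -2 -5 1 -12 -7
j=7: nums[7]=-12 ≤ -7 → i=2, swap nums[2],nums[7] → -10 -11 -12 -4 -2 -5 1 -6 -7
final swap nums[3],nums[8] → -10 -11 -12 -7 -2 -5 1 -6 -4; return 3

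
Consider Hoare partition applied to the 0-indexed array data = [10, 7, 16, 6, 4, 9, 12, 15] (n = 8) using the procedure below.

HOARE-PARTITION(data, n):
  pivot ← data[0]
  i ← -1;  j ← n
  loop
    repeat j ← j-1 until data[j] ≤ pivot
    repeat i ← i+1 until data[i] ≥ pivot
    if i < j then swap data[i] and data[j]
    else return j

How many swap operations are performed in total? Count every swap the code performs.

pivot = data[0] = 10; i = -1, j = 8
j→5 (data[5]=9≤10), i→0 (data[0]=10≥10); i<j, swap → [9, 7, 16, 6, 4, 10, 12, 15]
j→4 (data[4]=4≤10), i→2 (data[2]=16≥10); i<j, swap → [9, 7, 4, 6, 16, 10, 12, 15]
j→3, i→4; i≥j, return j=3. data = [9, 7, 4, 6, 16, 10, 12, 15]

2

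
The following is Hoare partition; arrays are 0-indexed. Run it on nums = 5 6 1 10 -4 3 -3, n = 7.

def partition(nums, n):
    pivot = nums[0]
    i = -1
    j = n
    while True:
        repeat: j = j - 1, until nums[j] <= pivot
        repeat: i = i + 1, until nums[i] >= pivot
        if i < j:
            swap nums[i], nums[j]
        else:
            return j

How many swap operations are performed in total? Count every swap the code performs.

3

pivot=5
j stops at 6 (-3), i stops at 0 (5); swap ⇒ -3 6 1 10 -4 3 5
j stops at 5 (3), i stops at 1 (6); swap ⇒ -3 3 1 10 -4 6 5
j stops at 4 (-4), i stops at 3 (10); swap ⇒ -3 3 1 -4 10 6 5
j stops at 3, i stops at 4; i≥j ⇒ return 3. nums=-3 3 1 -4 10 6 5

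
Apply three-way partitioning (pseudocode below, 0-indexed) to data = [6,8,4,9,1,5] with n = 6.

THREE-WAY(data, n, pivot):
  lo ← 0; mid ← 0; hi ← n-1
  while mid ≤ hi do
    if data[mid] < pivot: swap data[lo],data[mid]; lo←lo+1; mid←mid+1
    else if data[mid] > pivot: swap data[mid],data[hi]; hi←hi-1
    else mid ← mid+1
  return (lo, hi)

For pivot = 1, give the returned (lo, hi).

(0, 0)

lo=0 mid=0 hi=5
6>1: swap(0,5), hi=4 ⇒ [5,8,4,9,1,6]
5>1: swap(0,4), hi=3 ⇒ [1,8,4,9,5,6]
1=1: mid=1
8>1: swap(1,3), hi=2 ⇒ [1,9,4,8,5,6]
9>1: swap(1,2), hi=1 ⇒ [1,4,9,8,5,6]
4>1: swap(1,1), hi=0 ⇒ [1,4,9,8,5,6]
done. lo=0 hi=0; data=[1,4,9,8,5,6]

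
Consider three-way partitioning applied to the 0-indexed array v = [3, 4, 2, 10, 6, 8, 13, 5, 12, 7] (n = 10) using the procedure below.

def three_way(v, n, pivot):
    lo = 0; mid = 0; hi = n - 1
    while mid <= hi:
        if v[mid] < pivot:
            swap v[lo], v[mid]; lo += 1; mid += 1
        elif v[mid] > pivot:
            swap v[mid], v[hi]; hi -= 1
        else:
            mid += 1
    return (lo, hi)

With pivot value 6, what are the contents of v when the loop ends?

lo=0 mid=0 hi=9
3<6: swap(0,0), lo=1 mid=1 ⇒ [3, 4, 2, 10, 6, 8, 13, 5, 12, 7]
4<6: swap(1,1), lo=2 mid=2 ⇒ [3, 4, 2, 10, 6, 8, 13, 5, 12, 7]
2<6: swap(2,2), lo=3 mid=3 ⇒ [3, 4, 2, 10, 6, 8, 13, 5, 12, 7]
10>6: swap(3,9), hi=8 ⇒ [3, 4, 2, 7, 6, 8, 13, 5, 12, 10]
7>6: swap(3,8), hi=7 ⇒ [3, 4, 2, 12, 6, 8, 13, 5, 7, 10]
12>6: swap(3,7), hi=6 ⇒ [3, 4, 2, 5, 6, 8, 13, 12, 7, 10]
5<6: swap(3,3), lo=4 mid=4 ⇒ [3, 4, 2, 5, 6, 8, 13, 12, 7, 10]
6=6: mid=5
8>6: swap(5,6), hi=5 ⇒ [3, 4, 2, 5, 6, 13, 8, 12, 7, 10]
13>6: swap(5,5), hi=4 ⇒ [3, 4, 2, 5, 6, 13, 8, 12, 7, 10]
done. lo=4 hi=4; v=[3, 4, 2, 5, 6, 13, 8, 12, 7, 10]

[3, 4, 2, 5, 6, 13, 8, 12, 7, 10]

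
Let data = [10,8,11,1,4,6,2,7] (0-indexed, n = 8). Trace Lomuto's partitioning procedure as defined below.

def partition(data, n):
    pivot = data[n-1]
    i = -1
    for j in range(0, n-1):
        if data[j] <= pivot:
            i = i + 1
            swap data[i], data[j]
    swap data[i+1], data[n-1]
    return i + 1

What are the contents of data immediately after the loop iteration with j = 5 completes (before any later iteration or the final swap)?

[1,4,6,10,8,11,2,7]

pivot=7, i=-1
j=0: 10>7, skip
j=1: 8>7, skip
j=2: 11>7, skip
j=3: 1≤7, i=0, swap(0,3) ⇒ [1,8,11,10,4,6,2,7]
j=4: 4≤7, i=1, swap(1,4) ⇒ [1,4,11,10,8,6,2,7]
j=5: 6≤7, i=2, swap(2,5) ⇒ [1,4,6,10,8,11,2,7]
(after j=5) data = [1,4,6,10,8,11,2,7]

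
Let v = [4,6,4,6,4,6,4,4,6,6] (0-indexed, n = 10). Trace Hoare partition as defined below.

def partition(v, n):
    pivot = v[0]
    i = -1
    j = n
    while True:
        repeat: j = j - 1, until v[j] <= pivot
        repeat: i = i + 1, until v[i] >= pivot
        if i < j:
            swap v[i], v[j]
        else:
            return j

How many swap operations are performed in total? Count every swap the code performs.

3

pivot=4
j stops at 7 (4), i stops at 0 (4); swap ⇒ [4,6,4,6,4,6,4,4,6,6]
j stops at 6 (4), i stops at 1 (6); swap ⇒ [4,4,4,6,4,6,6,4,6,6]
j stops at 4 (4), i stops at 2 (4); swap ⇒ [4,4,4,6,4,6,6,4,6,6]
j stops at 2, i stops at 3; i≥j ⇒ return 2. v=[4,4,4,6,4,6,6,4,6,6]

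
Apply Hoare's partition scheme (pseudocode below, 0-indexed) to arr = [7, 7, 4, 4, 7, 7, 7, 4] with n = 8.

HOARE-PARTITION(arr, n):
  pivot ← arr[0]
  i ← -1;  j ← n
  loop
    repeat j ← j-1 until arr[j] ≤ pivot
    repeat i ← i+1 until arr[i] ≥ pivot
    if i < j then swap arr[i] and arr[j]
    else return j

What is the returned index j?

pivot = arr[0] = 7; i = -1, j = 8
j→7 (arr[7]=4≤7), i→0 (arr[0]=7≥7); i<j, swap → [4, 7, 4, 4, 7, 7, 7, 7]
j→6 (arr[6]=7≤7), i→1 (arr[1]=7≥7); i<j, swap → [4, 7, 4, 4, 7, 7, 7, 7]
j→5 (arr[5]=7≤7), i→4 (arr[4]=7≥7); i<j, swap → [4, 7, 4, 4, 7, 7, 7, 7]
j→4, i→5; i≥j, return j=4. arr = [4, 7, 4, 4, 7, 7, 7, 7]

4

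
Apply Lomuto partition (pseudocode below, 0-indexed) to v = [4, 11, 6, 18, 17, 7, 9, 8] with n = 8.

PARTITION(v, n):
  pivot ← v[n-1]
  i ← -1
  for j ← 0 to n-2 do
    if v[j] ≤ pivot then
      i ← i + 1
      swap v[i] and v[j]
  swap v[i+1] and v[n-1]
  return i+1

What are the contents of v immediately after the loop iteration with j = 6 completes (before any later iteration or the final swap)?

pivot = v[7] = 8; i = -1
j=0: v[0]=4 ≤ 8 → i=0, swap v[0],v[0] (no change) → [4, 11, 6, 18, 17, 7, 9, 8]
j=1: v[1]=11 > 8 → no swap
j=2: v[2]=6 ≤ 8 → i=1, swap v[1],v[2] → [4, 6, 11, 18, 17, 7, 9, 8]
j=3: v[3]=18 > 8 → no swap
j=4: v[4]=17 > 8 → no swap
j=5: v[5]=7 ≤ 8 → i=2, swap v[2],v[5] → [4, 6, 7, 18, 17, 11, 9, 8]
j=6: v[6]=9 > 8 → no swap
(after j=6) v = [4, 6, 7, 18, 17, 11, 9, 8]

[4, 6, 7, 18, 17, 11, 9, 8]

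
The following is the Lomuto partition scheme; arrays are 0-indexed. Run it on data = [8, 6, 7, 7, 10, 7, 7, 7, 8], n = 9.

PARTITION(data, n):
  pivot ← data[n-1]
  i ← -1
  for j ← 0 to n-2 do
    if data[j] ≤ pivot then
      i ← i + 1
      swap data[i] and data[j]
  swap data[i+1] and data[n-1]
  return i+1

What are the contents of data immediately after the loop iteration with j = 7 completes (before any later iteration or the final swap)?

[8, 6, 7, 7, 7, 7, 7, 10, 8]

pivot=8, i=-1
j=0: 8≤8, i=0, swap(0,0) ⇒ [8, 6, 7, 7, 10, 7, 7, 7, 8]
j=1: 6≤8, i=1, swap(1,1) ⇒ [8, 6, 7, 7, 10, 7, 7, 7, 8]
j=2: 7≤8, i=2, swap(2,2) ⇒ [8, 6, 7, 7, 10, 7, 7, 7, 8]
j=3: 7≤8, i=3, swap(3,3) ⇒ [8, 6, 7, 7, 10, 7, 7, 7, 8]
j=4: 10>8, skip
j=5: 7≤8, i=4, swap(4,5) ⇒ [8, 6, 7, 7, 7, 10, 7, 7, 8]
j=6: 7≤8, i=5, swap(5,6) ⇒ [8, 6, 7, 7, 7, 7, 10, 7, 8]
j=7: 7≤8, i=6, swap(6,7) ⇒ [8, 6, 7, 7, 7, 7, 7, 10, 8]
(after j=7) data = [8, 6, 7, 7, 7, 7, 7, 10, 8]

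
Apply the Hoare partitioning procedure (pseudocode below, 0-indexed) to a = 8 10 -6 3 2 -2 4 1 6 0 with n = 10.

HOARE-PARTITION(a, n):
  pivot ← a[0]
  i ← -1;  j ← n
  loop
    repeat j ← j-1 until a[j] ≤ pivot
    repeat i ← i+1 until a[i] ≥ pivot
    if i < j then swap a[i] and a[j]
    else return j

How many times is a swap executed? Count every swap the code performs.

2

pivot=8
j stops at 9 (0), i stops at 0 (8); swap ⇒ 0 10 -6 3 2 -2 4 1 6 8
j stops at 8 (6), i stops at 1 (10); swap ⇒ 0 6 -6 3 2 -2 4 1 10 8
j stops at 7, i stops at 8; i≥j ⇒ return 7. a=0 6 -6 3 2 -2 4 1 10 8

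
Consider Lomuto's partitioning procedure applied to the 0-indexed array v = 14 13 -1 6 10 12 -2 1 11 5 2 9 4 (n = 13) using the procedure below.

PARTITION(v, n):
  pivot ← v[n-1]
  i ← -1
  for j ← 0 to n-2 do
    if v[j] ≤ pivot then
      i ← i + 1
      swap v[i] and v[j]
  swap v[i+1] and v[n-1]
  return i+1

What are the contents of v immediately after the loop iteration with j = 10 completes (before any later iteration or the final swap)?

pivot = v[12] = 4; i = -1
j=0: v[0]=14 > 4 → no swap
j=1: v[1]=13 > 4 → no swap
j=2: v[2]=-1 ≤ 4 → i=0, swap v[0],v[2] → -1 13 14 6 10 12 -2 1 11 5 2 9 4
j=3: v[3]=6 > 4 → no swap
j=4: v[4]=10 > 4 → no swap
j=5: v[5]=12 > 4 → no swap
j=6: v[6]=-2 ≤ 4 → i=1, swap v[1],v[6] → -1 -2 14 6 10 12 13 1 11 5 2 9 4
j=7: v[7]=1 ≤ 4 → i=2, swap v[2],v[7] → -1 -2 1 6 10 12 13 14 11 5 2 9 4
j=8: v[8]=11 > 4 → no swap
j=9: v[9]=5 > 4 → no swap
j=10: v[10]=2 ≤ 4 → i=3, swap v[3],v[10] → -1 -2 1 2 10 12 13 14 11 5 6 9 4
(after j=10) v = -1 -2 1 2 10 12 13 14 11 5 6 9 4

-1 -2 1 2 10 12 13 14 11 5 6 9 4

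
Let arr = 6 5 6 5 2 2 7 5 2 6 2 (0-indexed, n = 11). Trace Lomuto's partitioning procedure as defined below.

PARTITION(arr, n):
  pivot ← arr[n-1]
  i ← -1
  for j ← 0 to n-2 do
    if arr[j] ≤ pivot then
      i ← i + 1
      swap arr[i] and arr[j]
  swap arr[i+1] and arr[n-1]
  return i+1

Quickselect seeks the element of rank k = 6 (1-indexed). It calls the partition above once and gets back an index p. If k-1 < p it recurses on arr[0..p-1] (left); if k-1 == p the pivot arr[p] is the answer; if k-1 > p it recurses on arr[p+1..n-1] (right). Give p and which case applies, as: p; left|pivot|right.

3; right

pivot = arr[10] = 2; i = -1
j=0: arr[0]=6 > 2 → no swap
j=1: arr[1]=5 > 2 → no swap
j=2: arr[2]=6 > 2 → no swap
j=3: arr[3]=5 > 2 → no swap
j=4: arr[4]=2 ≤ 2 → i=0, swap arr[0],arr[4] → 2 5 6 5 6 2 7 5 2 6 2
j=5: arr[5]=2 ≤ 2 → i=1, swap arr[1],arr[5] → 2 2 6 5 6 5 7 5 2 6 2
j=6: arr[6]=7 > 2 → no swap
j=7: arr[7]=5 > 2 → no swap
j=8: arr[8]=2 ≤ 2 → i=2, swap arr[2],arr[8] → 2 2 2 5 6 5 7 5 6 6 2
j=9: arr[9]=6 > 2 → no swap
final swap arr[3],arr[10] → 2 2 2 2 6 5 7 5 6 6 5; return 3
p = 3; k-1 = 5 > 3 ⇒ right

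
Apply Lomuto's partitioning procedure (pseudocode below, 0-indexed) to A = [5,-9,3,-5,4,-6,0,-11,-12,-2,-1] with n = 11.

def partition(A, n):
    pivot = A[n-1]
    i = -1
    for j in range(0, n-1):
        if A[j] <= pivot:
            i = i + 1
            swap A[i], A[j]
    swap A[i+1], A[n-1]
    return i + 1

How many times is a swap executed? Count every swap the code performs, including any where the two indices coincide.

pivot = A[10] = -1; i = -1
j=0: A[0]=5 > -1 → no swap
j=1: A[1]=-9 ≤ -1 → i=0, swap A[0],A[1] → [-9,5,3,-5,4,-6,0,-11,-12,-2,-1]
j=2: A[2]=3 > -1 → no swap
j=3: A[3]=-5 ≤ -1 → i=1, swap A[1],A[3] → [-9,-5,3,5,4,-6,0,-11,-12,-2,-1]
j=4: A[4]=4 > -1 → no swap
j=5: A[5]=-6 ≤ -1 → i=2, swap A[2],A[5] → [-9,-5,-6,5,4,3,0,-11,-12,-2,-1]
j=6: A[6]=0 > -1 → no swap
j=7: A[7]=-11 ≤ -1 → i=3, swap A[3],A[7] → [-9,-5,-6,-11,4,3,0,5,-12,-2,-1]
j=8: A[8]=-12 ≤ -1 → i=4, swap A[4],A[8] → [-9,-5,-6,-11,-12,3,0,5,4,-2,-1]
j=9: A[9]=-2 ≤ -1 → i=5, swap A[5],A[9] → [-9,-5,-6,-11,-12,-2,0,5,4,3,-1]
final swap A[6],A[10] → [-9,-5,-6,-11,-12,-2,-1,5,4,3,0]; return 6

7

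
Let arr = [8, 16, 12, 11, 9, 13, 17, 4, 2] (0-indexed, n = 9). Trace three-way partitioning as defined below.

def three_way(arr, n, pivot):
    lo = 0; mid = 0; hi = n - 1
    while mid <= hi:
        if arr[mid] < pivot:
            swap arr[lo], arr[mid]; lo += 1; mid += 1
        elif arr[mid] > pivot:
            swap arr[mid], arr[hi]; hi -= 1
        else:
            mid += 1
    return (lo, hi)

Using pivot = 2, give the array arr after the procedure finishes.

[2, 12, 11, 9, 13, 17, 4, 16, 8]

pivot = 2; lo=0, mid=0, hi=8
arr[mid]=8>2: swap arr[0],arr[8]; hi=7 → [2, 16, 12, 11, 9, 13, 17, 4, 8]
arr[mid]=2=2: mid=1
arr[mid]=16>2: swap arr[1],arr[7]; hi=6 → [2, 4, 12, 11, 9, 13, 17, 16, 8]
arr[mid]=4>2: swap arr[1],arr[6]; hi=5 → [2, 17, 12, 11, 9, 13, 4, 16, 8]
arr[mid]=17>2: swap arr[1],arr[5]; hi=4 → [2, 13, 12, 11, 9, 17, 4, 16, 8]
arr[mid]=13>2: swap arr[1],arr[4]; hi=3 → [2, 9, 12, 11, 13, 17, 4, 16, 8]
arr[mid]=9>2: swap arr[1],arr[3]; hi=2 → [2, 11, 12, 9, 13, 17, 4, 16, 8]
arr[mid]=11>2: swap arr[1],arr[2]; hi=1 → [2, 12, 11, 9, 13, 17, 4, 16, 8]
arr[mid]=12>2: swap arr[1],arr[1]; hi=0 → [2, 12, 11, 9, 13, 17, 4, 16, 8]
end: lo=0, hi=0; arr = [2, 12, 11, 9, 13, 17, 4, 16, 8]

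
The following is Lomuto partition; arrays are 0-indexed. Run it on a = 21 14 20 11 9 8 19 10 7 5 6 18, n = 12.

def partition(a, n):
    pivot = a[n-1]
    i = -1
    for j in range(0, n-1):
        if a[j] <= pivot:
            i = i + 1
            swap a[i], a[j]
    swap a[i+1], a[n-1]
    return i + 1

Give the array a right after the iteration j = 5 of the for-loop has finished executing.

pivot = a[11] = 18; i = -1
j=0: a[0]=21 > 18 → no swap
j=1: a[1]=14 ≤ 18 → i=0, swap a[0],a[1] → 14 21 20 11 9 8 19 10 7 5 6 18
j=2: a[2]=20 > 18 → no swap
j=3: a[3]=11 ≤ 18 → i=1, swap a[1],a[3] → 14 11 20 21 9 8 19 10 7 5 6 18
j=4: a[4]=9 ≤ 18 → i=2, swap a[2],a[4] → 14 11 9 21 20 8 19 10 7 5 6 18
j=5: a[5]=8 ≤ 18 → i=3, swap a[3],a[5] → 14 11 9 8 20 21 19 10 7 5 6 18
(after j=5) a = 14 11 9 8 20 21 19 10 7 5 6 18

14 11 9 8 20 21 19 10 7 5 6 18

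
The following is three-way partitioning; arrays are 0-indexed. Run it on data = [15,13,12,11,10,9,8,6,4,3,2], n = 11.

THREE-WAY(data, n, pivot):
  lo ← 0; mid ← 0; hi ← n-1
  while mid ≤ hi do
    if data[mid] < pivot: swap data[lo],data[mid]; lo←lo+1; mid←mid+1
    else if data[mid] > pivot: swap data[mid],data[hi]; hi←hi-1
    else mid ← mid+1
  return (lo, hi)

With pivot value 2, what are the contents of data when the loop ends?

lo=0 mid=0 hi=10
15>2: swap(0,10), hi=9 ⇒ [2,13,12,11,10,9,8,6,4,3,15]
2=2: mid=1
13>2: swap(1,9), hi=8 ⇒ [2,3,12,11,10,9,8,6,4,13,15]
3>2: swap(1,8), hi=7 ⇒ [2,4,12,11,10,9,8,6,3,13,15]
4>2: swap(1,7), hi=6 ⇒ [2,6,12,11,10,9,8,4,3,13,15]
6>2: swap(1,6), hi=5 ⇒ [2,8,12,11,10,9,6,4,3,13,15]
8>2: swap(1,5), hi=4 ⇒ [2,9,12,11,10,8,6,4,3,13,15]
9>2: swap(1,4), hi=3 ⇒ [2,10,12,11,9,8,6,4,3,13,15]
10>2: swap(1,3), hi=2 ⇒ [2,11,12,10,9,8,6,4,3,13,15]
11>2: swap(1,2), hi=1 ⇒ [2,12,11,10,9,8,6,4,3,13,15]
12>2: swap(1,1), hi=0 ⇒ [2,12,11,10,9,8,6,4,3,13,15]
done. lo=0 hi=0; data=[2,12,11,10,9,8,6,4,3,13,15]

[2,12,11,10,9,8,6,4,3,13,15]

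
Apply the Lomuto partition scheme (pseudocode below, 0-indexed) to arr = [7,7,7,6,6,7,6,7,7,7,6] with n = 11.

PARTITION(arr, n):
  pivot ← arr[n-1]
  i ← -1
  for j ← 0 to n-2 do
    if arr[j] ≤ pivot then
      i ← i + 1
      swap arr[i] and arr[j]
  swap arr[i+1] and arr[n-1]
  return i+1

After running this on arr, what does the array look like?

[6,6,6,6,7,7,7,7,7,7,7]

pivot=6, i=-1
j=0: 7>6, skip
j=1: 7>6, skip
j=2: 7>6, skip
j=3: 6≤6, i=0, swap(0,3) ⇒ [6,7,7,7,6,7,6,7,7,7,6]
j=4: 6≤6, i=1, swap(1,4) ⇒ [6,6,7,7,7,7,6,7,7,7,6]
j=5: 7>6, skip
j=6: 6≤6, i=2, swap(2,6) ⇒ [6,6,6,7,7,7,7,7,7,7,6]
j=7: 7>6, skip
j=8: 7>6, skip
j=9: 7>6, skip
swap(3,10) ⇒ [6,6,6,6,7,7,7,7,7,7,7]; return 3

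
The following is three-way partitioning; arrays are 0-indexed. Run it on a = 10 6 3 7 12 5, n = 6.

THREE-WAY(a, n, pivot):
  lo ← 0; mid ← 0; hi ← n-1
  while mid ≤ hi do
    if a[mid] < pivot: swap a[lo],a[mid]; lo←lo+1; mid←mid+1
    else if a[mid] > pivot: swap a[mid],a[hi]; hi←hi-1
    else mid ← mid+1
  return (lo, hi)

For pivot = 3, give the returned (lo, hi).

pivot = 3; lo=0, mid=0, hi=5
a[mid]=10>3: swap a[0],a[5]; hi=4 → 5 6 3 7 12 10
a[mid]=5>3: swap a[0],a[4]; hi=3 → 12 6 3 7 5 10
a[mid]=12>3: swap a[0],a[3]; hi=2 → 7 6 3 12 5 10
a[mid]=7>3: swap a[0],a[2]; hi=1 → 3 6 7 12 5 10
a[mid]=3=3: mid=1
a[mid]=6>3: swap a[1],a[1]; hi=0 → 3 6 7 12 5 10
end: lo=0, hi=0; a = 3 6 7 12 5 10

(0, 0)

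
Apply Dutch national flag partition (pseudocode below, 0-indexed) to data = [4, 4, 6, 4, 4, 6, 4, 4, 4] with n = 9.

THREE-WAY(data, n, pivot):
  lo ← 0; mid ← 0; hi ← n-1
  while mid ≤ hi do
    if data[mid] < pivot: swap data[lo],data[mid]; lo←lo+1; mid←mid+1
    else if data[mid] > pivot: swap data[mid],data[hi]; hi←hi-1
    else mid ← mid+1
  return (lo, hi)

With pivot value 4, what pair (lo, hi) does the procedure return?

(0, 6)

lo=0 mid=0 hi=8
4=4: mid=1
4=4: mid=2
6>4: swap(2,8), hi=7 ⇒ [4, 4, 4, 4, 4, 6, 4, 4, 6]
4=4: mid=3
4=4: mid=4
4=4: mid=5
6>4: swap(5,7), hi=6 ⇒ [4, 4, 4, 4, 4, 4, 4, 6, 6]
4=4: mid=6
4=4: mid=7
done. lo=0 hi=6; data=[4, 4, 4, 4, 4, 4, 4, 6, 6]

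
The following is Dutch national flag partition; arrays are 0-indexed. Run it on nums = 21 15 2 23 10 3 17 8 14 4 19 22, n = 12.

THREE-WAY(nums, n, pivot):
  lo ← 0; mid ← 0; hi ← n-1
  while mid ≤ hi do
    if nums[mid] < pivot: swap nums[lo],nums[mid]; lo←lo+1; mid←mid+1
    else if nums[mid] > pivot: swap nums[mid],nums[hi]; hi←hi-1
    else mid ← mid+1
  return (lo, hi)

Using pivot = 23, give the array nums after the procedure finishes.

lo=0 mid=0 hi=11
21<23: swap(0,0), lo=1 mid=1 ⇒ 21 15 2 23 10 3 17 8 14 4 19 22
15<23: swap(1,1), lo=2 mid=2 ⇒ 21 15 2 23 10 3 17 8 14 4 19 22
2<23: swap(2,2), lo=3 mid=3 ⇒ 21 15 2 23 10 3 17 8 14 4 19 22
23=23: mid=4
10<23: swap(3,4), lo=4 mid=5 ⇒ 21 15 2 10 23 3 17 8 14 4 19 22
3<23: swap(4,5), lo=5 mid=6 ⇒ 21 15 2 10 3 23 17 8 14 4 19 22
17<23: swap(5,6), lo=6 mid=7 ⇒ 21 15 2 10 3 17 23 8 14 4 19 22
8<23: swap(6,7), lo=7 mid=8 ⇒ 21 15 2 10 3 17 8 23 14 4 19 22
14<23: swap(7,8), lo=8 mid=9 ⇒ 21 15 2 10 3 17 8 14 23 4 19 22
4<23: swap(8,9), lo=9 mid=10 ⇒ 21 15 2 10 3 17 8 14 4 23 19 22
19<23: swap(9,10), lo=10 mid=11 ⇒ 21 15 2 10 3 17 8 14 4 19 23 22
22<23: swap(10,11), lo=11 mid=12 ⇒ 21 15 2 10 3 17 8 14 4 19 22 23
done. lo=11 hi=11; nums=21 15 2 10 3 17 8 14 4 19 22 23

21 15 2 10 3 17 8 14 4 19 22 23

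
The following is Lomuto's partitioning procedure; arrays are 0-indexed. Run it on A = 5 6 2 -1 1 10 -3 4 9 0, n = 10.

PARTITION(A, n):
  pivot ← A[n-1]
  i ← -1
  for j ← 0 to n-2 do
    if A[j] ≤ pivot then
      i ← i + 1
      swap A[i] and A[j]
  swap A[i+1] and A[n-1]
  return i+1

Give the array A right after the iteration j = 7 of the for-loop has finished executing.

-1 -3 2 5 1 10 6 4 9 0

pivot = A[9] = 0; i = -1
j=0: A[0]=5 > 0 → no swap
j=1: A[1]=6 > 0 → no swap
j=2: A[2]=2 > 0 → no swap
j=3: A[3]=-1 ≤ 0 → i=0, swap A[0],A[3] → -1 6 2 5 1 10 -3 4 9 0
j=4: A[4]=1 > 0 → no swap
j=5: A[5]=10 > 0 → no swap
j=6: A[6]=-3 ≤ 0 → i=1, swap A[1],A[6] → -1 -3 2 5 1 10 6 4 9 0
j=7: A[7]=4 > 0 → no swap
(after j=7) A = -1 -3 2 5 1 10 6 4 9 0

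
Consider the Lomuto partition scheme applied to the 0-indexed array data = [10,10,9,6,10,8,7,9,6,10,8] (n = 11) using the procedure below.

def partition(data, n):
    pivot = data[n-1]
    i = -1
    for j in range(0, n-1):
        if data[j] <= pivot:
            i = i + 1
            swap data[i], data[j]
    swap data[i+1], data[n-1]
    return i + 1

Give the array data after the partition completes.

pivot = data[10] = 8; i = -1
j=0: data[0]=10 > 8 → no swap
j=1: data[1]=10 > 8 → no swap
j=2: data[2]=9 > 8 → no swap
j=3: data[3]=6 ≤ 8 → i=0, swap data[0],data[3] → [6,10,9,10,10,8,7,9,6,10,8]
j=4: data[4]=10 > 8 → no swap
j=5: data[5]=8 ≤ 8 → i=1, swap data[1],data[5] → [6,8,9,10,10,10,7,9,6,10,8]
j=6: data[6]=7 ≤ 8 → i=2, swap data[2],data[6] → [6,8,7,10,10,10,9,9,6,10,8]
j=7: data[7]=9 > 8 → no swap
j=8: data[8]=6 ≤ 8 → i=3, swap data[3],data[8] → [6,8,7,6,10,10,9,9,10,10,8]
j=9: data[9]=10 > 8 → no swap
final swap data[4],data[10] → [6,8,7,6,8,10,9,9,10,10,10]; return 4

[6,8,7,6,8,10,9,9,10,10,10]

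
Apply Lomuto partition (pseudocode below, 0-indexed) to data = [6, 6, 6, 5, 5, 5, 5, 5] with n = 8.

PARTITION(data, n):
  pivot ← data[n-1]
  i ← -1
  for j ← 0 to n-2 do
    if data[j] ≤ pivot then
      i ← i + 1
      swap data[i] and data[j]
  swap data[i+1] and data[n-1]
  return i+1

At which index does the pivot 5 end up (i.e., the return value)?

4

pivot = data[7] = 5; i = -1
j=0: data[0]=6 > 5 → no swap
j=1: data[1]=6 > 5 → no swap
j=2: data[2]=6 > 5 → no swap
j=3: data[3]=5 ≤ 5 → i=0, swap data[0],data[3] → [5, 6, 6, 6, 5, 5, 5, 5]
j=4: data[4]=5 ≤ 5 → i=1, swap data[1],data[4] → [5, 5, 6, 6, 6, 5, 5, 5]
j=5: data[5]=5 ≤ 5 → i=2, swap data[2],data[5] → [5, 5, 5, 6, 6, 6, 5, 5]
j=6: data[6]=5 ≤ 5 → i=3, swap data[3],data[6] → [5, 5, 5, 5, 6, 6, 6, 5]
final swap data[4],data[7] → [5, 5, 5, 5, 5, 6, 6, 6]; return 4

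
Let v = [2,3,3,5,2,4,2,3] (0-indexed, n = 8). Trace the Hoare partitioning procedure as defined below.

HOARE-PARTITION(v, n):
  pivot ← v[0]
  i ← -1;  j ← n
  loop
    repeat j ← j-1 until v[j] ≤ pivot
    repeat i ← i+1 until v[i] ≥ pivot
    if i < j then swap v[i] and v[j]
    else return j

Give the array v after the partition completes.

pivot = v[0] = 2; i = -1, j = 8
j→6 (v[6]=2≤2), i→0 (v[0]=2≥2); i<j, swap → [2,3,3,5,2,4,2,3]
j→4 (v[4]=2≤2), i→1 (v[1]=3≥2); i<j, swap → [2,2,3,5,3,4,2,3]
j→1, i→2; i≥j, return j=1. v = [2,2,3,5,3,4,2,3]

[2,2,3,5,3,4,2,3]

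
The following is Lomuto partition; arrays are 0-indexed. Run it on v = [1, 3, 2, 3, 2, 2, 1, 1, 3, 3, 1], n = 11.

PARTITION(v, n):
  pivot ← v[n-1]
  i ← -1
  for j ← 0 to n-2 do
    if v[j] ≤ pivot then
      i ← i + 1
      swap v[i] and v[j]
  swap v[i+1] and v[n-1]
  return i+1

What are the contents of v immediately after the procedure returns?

[1, 1, 1, 1, 2, 2, 3, 2, 3, 3, 3]

pivot = v[10] = 1; i = -1
j=0: v[0]=1 ≤ 1 → i=0, swap v[0],v[0] (no change) → [1, 3, 2, 3, 2, 2, 1, 1, 3, 3, 1]
j=1: v[1]=3 > 1 → no swap
j=2: v[2]=2 > 1 → no swap
j=3: v[3]=3 > 1 → no swap
j=4: v[4]=2 > 1 → no swap
j=5: v[5]=2 > 1 → no swap
j=6: v[6]=1 ≤ 1 → i=1, swap v[1],v[6] → [1, 1, 2, 3, 2, 2, 3, 1, 3, 3, 1]
j=7: v[7]=1 ≤ 1 → i=2, swap v[2],v[7] → [1, 1, 1, 3, 2, 2, 3, 2, 3, 3, 1]
j=8: v[8]=3 > 1 → no swap
j=9: v[9]=3 > 1 → no swap
final swap v[3],v[10] → [1, 1, 1, 1, 2, 2, 3, 2, 3, 3, 3]; return 3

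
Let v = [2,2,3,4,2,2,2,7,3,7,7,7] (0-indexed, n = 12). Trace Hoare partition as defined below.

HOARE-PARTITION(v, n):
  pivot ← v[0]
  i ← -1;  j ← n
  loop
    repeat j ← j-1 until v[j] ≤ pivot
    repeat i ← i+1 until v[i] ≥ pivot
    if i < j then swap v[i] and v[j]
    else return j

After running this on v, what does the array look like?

pivot=2
j stops at 6 (2), i stops at 0 (2); swap ⇒ [2,2,3,4,2,2,2,7,3,7,7,7]
j stops at 5 (2), i stops at 1 (2); swap ⇒ [2,2,3,4,2,2,2,7,3,7,7,7]
j stops at 4 (2), i stops at 2 (3); swap ⇒ [2,2,2,4,3,2,2,7,3,7,7,7]
j stops at 2, i stops at 3; i≥j ⇒ return 2. v=[2,2,2,4,3,2,2,7,3,7,7,7]

[2,2,2,4,3,2,2,7,3,7,7,7]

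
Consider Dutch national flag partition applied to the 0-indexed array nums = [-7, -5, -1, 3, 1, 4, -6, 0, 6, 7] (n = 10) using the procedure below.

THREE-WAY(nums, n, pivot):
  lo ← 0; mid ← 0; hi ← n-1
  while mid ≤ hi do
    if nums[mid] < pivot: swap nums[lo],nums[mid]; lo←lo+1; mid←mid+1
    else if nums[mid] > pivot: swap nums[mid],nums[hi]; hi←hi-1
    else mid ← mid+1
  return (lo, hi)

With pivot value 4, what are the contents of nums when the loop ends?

[-7, -5, -1, 3, 1, -6, 0, 4, 7, 6]

pivot = 4; lo=0, mid=0, hi=9
nums[mid]=-7<4: swap nums[0],nums[0]; lo=1,mid=1 → [-7, -5, -1, 3, 1, 4, -6, 0, 6, 7]
nums[mid]=-5<4: swap nums[1],nums[1]; lo=2,mid=2 → [-7, -5, -1, 3, 1, 4, -6, 0, 6, 7]
nums[mid]=-1<4: swap nums[2],nums[2]; lo=3,mid=3 → [-7, -5, -1, 3, 1, 4, -6, 0, 6, 7]
nums[mid]=3<4: swap nums[3],nums[3]; lo=4,mid=4 → [-7, -5, -1, 3, 1, 4, -6, 0, 6, 7]
nums[mid]=1<4: swap nums[4],nums[4]; lo=5,mid=5 → [-7, -5, -1, 3, 1, 4, -6, 0, 6, 7]
nums[mid]=4=4: mid=6
nums[mid]=-6<4: swap nums[5],nums[6]; lo=6,mid=7 → [-7, -5, -1, 3, 1, -6, 4, 0, 6, 7]
nums[mid]=0<4: swap nums[6],nums[7]; lo=7,mid=8 → [-7, -5, -1, 3, 1, -6, 0, 4, 6, 7]
nums[mid]=6>4: swap nums[8],nums[9]; hi=8 → [-7, -5, -1, 3, 1, -6, 0, 4, 7, 6]
nums[mid]=7>4: swap nums[8],nums[8]; hi=7 → [-7, -5, -1, 3, 1, -6, 0, 4, 7, 6]
end: lo=7, hi=7; nums = [-7, -5, -1, 3, 1, -6, 0, 4, 7, 6]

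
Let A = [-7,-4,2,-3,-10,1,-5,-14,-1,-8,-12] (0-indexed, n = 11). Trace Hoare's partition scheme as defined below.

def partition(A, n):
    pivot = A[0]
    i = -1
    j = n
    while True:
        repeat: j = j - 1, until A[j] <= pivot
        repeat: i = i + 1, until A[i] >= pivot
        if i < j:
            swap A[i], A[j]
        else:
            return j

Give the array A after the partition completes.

pivot = A[0] = -7; i = -1, j = 11
j→10 (A[10]=-12≤-7), i→0 (A[0]=-7≥-7); i<j, swap → [-12,-4,2,-3,-10,1,-5,-14,-1,-8,-7]
j→9 (A[9]=-8≤-7), i→1 (A[1]=-4≥-7); i<j, swap → [-12,-8,2,-3,-10,1,-5,-14,-1,-4,-7]
j→7 (A[7]=-14≤-7), i→2 (A[2]=2≥-7); i<j, swap → [-12,-8,-14,-3,-10,1,-5,2,-1,-4,-7]
j→4 (A[4]=-10≤-7), i→3 (A[3]=-3≥-7); i<j, swap → [-12,-8,-14,-10,-3,1,-5,2,-1,-4,-7]
j→3, i→4; i≥j, return j=3. A = [-12,-8,-14,-10,-3,1,-5,2,-1,-4,-7]

[-12,-8,-14,-10,-3,1,-5,2,-1,-4,-7]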